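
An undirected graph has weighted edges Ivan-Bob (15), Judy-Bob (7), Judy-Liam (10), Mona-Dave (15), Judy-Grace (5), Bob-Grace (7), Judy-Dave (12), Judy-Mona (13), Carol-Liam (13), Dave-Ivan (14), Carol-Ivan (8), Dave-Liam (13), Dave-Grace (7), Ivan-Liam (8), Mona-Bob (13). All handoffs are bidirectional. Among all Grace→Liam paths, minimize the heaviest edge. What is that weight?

10

A few of the Grace→Liam routes:
Grace - Dave - Judy - Liam: max(7, 12, 10) = 12
Grace - Bob - Judy - Liam: max(7, 7, 10) = 10
Grace - Bob - Judy - Dave - Liam: max(7, 7, 12, 13) = 13
Grace - Judy - Liam: max(5, 10) = 10
Grace - Bob - Mona - Judy - Liam: max(7, 13, 13, 10) = 13
Grace - Bob - Mona - Judy - Dave - Liam: max(7, 13, 13, 12, 13) = 13
Best route has worst link 10.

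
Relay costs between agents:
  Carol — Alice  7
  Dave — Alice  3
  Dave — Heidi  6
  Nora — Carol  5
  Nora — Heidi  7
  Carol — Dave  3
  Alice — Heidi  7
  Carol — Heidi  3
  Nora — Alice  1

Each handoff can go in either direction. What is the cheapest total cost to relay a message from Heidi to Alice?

7

Comparing a few candidate routes:
Heidi - Carol - Dave - Alice: 3 + 3 + 3 = 9
Heidi - Alice: 7
Heidi - Carol - Nora - Alice: 3 + 5 + 1 = 9
Heidi - Dave - Alice: 6 + 3 = 9
Heidi - Nora - Alice: 7 + 1 = 8
The minimum is 7.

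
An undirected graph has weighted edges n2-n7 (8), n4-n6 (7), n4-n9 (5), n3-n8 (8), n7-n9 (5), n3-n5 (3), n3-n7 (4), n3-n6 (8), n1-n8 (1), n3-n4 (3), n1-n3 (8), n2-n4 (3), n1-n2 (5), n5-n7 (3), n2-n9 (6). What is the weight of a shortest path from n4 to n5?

6

Some routes from n4 to n5:
n4-n9-n7-n3-n5: 5 + 5 + 4 + 3 = 17
n4-n3-n5: 3 + 3 = 6
n4-n2-n9-n7-n5: 3 + 6 + 5 + 3 = 17
n4-n2-n7-n5: 3 + 8 + 3 = 14
n4-n3-n7-n5: 3 + 4 + 3 = 10
n4-n9-n7-n5: 5 + 5 + 3 = 13
The minimum is 6.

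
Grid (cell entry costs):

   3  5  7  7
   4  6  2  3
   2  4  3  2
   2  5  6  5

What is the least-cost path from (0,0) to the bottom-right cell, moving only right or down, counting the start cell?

23

Best path: r0c0 → r1c0 → r2c0 → r2c1 → r2c2 → r2c3 → r3c3
Cost: 3 + 4 + 2 + 4 + 3 + 2 + 5 = 23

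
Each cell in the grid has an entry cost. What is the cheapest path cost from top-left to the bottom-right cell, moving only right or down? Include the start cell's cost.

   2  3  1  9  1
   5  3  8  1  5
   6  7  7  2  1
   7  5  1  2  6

24

Take (0,0) (0,1) (0,2) (1,2) (1,3) (2,3) (2,4) (3,4) for a total of 2 + 3 + 1 + 8 + 1 + 2 + 1 + 6 = 24.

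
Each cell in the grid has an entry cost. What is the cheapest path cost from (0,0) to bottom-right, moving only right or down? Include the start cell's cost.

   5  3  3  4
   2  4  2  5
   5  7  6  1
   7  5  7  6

Take [0,0] → [0,1] → [0,2] → [1,2] → [1,3] → [2,3] → [3,3] for a total of 5 + 3 + 3 + 2 + 5 + 1 + 6 = 25.
(Top row then right column would cost 27.)

25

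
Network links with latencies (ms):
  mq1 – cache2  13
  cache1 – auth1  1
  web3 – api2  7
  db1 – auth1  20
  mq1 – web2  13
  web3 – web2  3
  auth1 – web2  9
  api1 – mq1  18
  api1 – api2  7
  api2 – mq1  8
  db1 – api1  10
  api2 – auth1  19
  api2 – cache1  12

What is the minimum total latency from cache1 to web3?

13

Some routes from cache1 to web3:
cache1 -> api2 -> mq1 -> web2 -> web3: 12 + 8 + 13 + 3 = 36
cache1 -> auth1 -> api2 -> web3: 1 + 19 + 7 = 27
cache1 -> auth1 -> web2 -> web3: 1 + 9 + 3 = 13
cache1 -> api2 -> web3: 12 + 7 = 19
Best route has total 13 ms.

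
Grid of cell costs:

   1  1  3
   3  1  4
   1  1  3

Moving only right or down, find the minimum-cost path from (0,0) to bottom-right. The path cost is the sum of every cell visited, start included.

Path r0c0→r0c1→r1c1→r2c1→r2c2: 1 + 1 + 1 + 1 + 3 = 7.

7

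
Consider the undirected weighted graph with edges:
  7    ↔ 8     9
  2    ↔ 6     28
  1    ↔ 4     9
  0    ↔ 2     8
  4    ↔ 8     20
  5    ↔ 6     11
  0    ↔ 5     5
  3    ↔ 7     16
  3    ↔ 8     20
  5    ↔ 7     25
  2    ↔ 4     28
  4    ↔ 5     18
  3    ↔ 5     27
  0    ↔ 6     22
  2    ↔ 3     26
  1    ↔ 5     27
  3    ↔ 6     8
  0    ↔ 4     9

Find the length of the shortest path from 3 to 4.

Some routes from 3 to 4:
3→6→0→4: 8 + 22 + 9 = 39
3→6→5→4: 8 + 11 + 18 = 37
3→8→4: 20 + 20 = 40
3→6→5→0→4: 8 + 11 + 5 + 9 = 33
The minimum is 33.

33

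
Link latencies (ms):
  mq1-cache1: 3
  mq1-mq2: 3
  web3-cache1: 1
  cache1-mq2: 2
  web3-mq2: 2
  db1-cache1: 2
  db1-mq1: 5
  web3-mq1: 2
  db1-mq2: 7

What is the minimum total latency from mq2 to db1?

4

Some routes from mq2 to db1:
mq2 - db1: 7
mq2 - web3 - cache1 - db1: 2 + 1 + 2 = 5
mq2 - mq1 - web3 - cache1 - db1: 3 + 2 + 1 + 2 = 8
mq2 - cache1 - db1: 2 + 2 = 4
Shortest: 4 ms.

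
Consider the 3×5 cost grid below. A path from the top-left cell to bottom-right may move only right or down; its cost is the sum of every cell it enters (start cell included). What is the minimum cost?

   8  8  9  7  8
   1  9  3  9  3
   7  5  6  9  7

40

Cheapest: r0c0 -> r1c0 -> r1c1 -> r1c2 -> r1c3 -> r1c4 -> r2c4
  8 + 1 + 9 + 3 + 9 + 3 + 7 = 40
(Top row then right column would cost 50.)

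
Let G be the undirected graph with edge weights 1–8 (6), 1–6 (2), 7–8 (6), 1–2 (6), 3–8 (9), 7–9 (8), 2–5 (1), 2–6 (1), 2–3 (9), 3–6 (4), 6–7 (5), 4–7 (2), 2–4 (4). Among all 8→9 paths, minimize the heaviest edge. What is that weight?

8

A few of the 8→9 routes:
8-1-6-2-4-7-9: max(6, 2, 1, 4, 2, 8) = 8
8-1-2-6-7-9: max(6, 6, 1, 5, 8) = 8
8-7-9: max(6, 8) = 8
8-1-2-4-7-9: max(6, 6, 4, 2, 8) = 8
8-1-6-7-9: max(6, 2, 5, 8) = 8
Smallest bottleneck: 8.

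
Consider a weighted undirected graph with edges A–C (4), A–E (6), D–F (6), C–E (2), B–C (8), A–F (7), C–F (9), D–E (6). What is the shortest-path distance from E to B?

Some routes from E to B:
E-D-F-C-B: 6 + 6 + 9 + 8 = 29
E-C-B: 2 + 8 = 10
E-A-C-B: 6 + 4 + 8 = 18
The minimum is 10.

10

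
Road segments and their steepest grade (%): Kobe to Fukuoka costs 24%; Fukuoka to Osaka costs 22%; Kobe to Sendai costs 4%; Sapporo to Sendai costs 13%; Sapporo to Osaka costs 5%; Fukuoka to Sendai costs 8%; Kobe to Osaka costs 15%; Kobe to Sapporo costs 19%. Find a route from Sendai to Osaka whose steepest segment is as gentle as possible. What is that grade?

Comparing a few candidate routes:
Sendai → Kobe → Sapporo → Osaka: max(4, 19, 5) = 19
Sendai → Kobe → Osaka: max(4, 15) = 15
Sendai → Fukuoka → Osaka: max(8, 22) = 22
Sendai → Sapporo → Kobe → Osaka: max(13, 19, 15) = 19
Sendai → Kobe → Fukuoka → Osaka: max(4, 24, 22) = 24
Sendai → Sapporo → Osaka: max(13, 5) = 13
The minimum achievable maximum is 13%.

13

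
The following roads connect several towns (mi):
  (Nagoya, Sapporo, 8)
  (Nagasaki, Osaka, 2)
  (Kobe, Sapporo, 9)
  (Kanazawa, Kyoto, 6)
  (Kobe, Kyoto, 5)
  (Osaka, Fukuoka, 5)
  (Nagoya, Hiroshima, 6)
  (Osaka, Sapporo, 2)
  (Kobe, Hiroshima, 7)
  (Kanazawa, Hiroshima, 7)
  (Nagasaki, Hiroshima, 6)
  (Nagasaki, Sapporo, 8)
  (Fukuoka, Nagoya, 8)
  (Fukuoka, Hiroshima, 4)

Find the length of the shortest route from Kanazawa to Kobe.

11

Checking several routes:
Kanazawa→Hiroshima→Kobe: 7 + 7 = 14
Kanazawa→Hiroshima→Fukuoka→Osaka→Sapporo→Kobe: 7 + 4 + 5 + 2 + 9 = 27
Kanazawa→Kyoto→Kobe: 6 + 5 = 11
Kanazawa→Hiroshima→Nagasaki→Osaka→Sapporo→Kobe: 7 + 6 + 2 + 2 + 9 = 26
Best route has total 11 mi.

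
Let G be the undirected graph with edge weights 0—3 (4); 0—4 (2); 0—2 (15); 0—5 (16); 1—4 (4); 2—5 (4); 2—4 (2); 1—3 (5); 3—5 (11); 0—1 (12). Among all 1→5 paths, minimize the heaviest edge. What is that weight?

Checking several routes:
1→3→0→4→2→5: max(5, 4, 2, 2, 4) = 5
1→4→0→3→5: max(4, 2, 4, 11) = 11
1→4→2→5: max(4, 2, 4) = 4
1→3→5: max(5, 11) = 11
Smallest bottleneck: 4.

4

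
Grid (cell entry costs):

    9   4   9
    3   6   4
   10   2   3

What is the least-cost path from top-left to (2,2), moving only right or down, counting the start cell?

Cheapest: [0,0] [1,0] [1,1] [2,1] [2,2]
  9 + 3 + 6 + 2 + 3 = 23

23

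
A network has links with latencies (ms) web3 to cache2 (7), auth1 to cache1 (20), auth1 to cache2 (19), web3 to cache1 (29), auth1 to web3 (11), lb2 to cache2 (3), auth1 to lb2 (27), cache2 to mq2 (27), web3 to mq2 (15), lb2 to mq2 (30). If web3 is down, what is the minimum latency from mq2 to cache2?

27

Candidate routes:
mq2 → cache2: 27
mq2 → lb2 → auth1 → cache2: 30 + 27 + 19 = 76
mq2 → lb2 → cache2: 30 + 3 = 33
The minimum is 27 ms.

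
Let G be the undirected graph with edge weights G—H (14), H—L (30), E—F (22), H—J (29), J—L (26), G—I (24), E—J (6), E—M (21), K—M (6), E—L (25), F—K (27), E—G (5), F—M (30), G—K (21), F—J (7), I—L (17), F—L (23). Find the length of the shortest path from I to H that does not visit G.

47

A few of the I→H routes:
I -> L -> E -> J -> H: 17 + 25 + 6 + 29 = 77
I -> L -> H: 17 + 30 = 47
I -> L -> J -> H: 17 + 26 + 29 = 72
I -> L -> F -> J -> H: 17 + 23 + 7 + 29 = 76
Shortest: 47.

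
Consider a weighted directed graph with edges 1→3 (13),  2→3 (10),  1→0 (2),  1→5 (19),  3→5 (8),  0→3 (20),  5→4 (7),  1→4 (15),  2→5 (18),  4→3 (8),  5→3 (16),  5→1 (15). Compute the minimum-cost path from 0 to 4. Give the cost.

35

Paths from 0 to 4:
0→3→5→1→4: 20 + 8 + 15 + 15 = 58
0→3→5→4: 20 + 8 + 7 = 35
The minimum is 35.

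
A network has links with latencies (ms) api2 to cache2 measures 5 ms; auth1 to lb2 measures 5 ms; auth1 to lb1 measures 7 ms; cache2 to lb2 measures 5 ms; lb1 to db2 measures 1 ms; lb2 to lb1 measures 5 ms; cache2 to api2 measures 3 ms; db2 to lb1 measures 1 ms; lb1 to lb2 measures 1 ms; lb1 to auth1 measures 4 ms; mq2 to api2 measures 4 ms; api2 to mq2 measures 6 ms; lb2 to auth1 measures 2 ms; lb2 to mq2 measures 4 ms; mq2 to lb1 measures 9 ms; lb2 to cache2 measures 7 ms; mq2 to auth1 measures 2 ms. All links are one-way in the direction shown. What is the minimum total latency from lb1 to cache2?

8

Paths from lb1 to cache2:
lb1 -> lb2 -> mq2 -> api2 -> cache2: 1 + 4 + 4 + 5 = 14
lb1 -> lb2 -> cache2: 1 + 7 = 8
lb1 -> auth1 -> lb2 -> mq2 -> api2 -> cache2: 4 + 5 + 4 + 4 + 5 = 22
lb1 -> auth1 -> lb2 -> cache2: 4 + 5 + 7 = 16
Best route has total 8 ms.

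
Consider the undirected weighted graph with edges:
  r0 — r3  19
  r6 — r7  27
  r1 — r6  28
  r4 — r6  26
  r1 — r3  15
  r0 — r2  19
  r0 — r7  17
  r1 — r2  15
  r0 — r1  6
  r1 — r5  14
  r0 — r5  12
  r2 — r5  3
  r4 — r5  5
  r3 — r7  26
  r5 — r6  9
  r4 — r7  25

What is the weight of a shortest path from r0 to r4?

17

Checking several routes:
r0 -> r2 -> r5 -> r4: 19 + 3 + 5 = 27
r0 -> r5 -> r4: 12 + 5 = 17
r0 -> r1 -> r5 -> r4: 6 + 14 + 5 = 25
Shortest: 17.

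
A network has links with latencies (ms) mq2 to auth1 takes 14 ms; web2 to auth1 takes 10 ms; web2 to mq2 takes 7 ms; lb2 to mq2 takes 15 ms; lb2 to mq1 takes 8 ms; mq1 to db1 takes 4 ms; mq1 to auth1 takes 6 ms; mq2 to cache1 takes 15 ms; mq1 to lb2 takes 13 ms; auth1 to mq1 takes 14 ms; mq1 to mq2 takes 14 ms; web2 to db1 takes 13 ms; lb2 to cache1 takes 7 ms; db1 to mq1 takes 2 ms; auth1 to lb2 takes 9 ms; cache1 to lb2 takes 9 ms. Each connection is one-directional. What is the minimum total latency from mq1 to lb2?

13

Paths from mq1 to lb2:
mq1 -> auth1 -> lb2: 6 + 9 = 15
mq1 -> lb2: 13
mq1 -> mq2 -> cache1 -> lb2: 14 + 15 + 9 = 38
mq1 -> mq2 -> auth1 -> lb2: 14 + 14 + 9 = 37
The minimum is 13 ms.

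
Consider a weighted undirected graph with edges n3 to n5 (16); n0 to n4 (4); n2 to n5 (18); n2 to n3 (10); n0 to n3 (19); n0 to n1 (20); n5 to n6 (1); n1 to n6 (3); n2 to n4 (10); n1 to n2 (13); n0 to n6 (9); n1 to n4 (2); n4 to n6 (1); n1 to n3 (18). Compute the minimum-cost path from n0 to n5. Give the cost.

6

A few of the n0→n5 routes:
n0 → n4 → n2 → n1 → n6 → n5: 4 + 10 + 13 + 3 + 1 = 31
n0 → n4 → n6 → n5: 4 + 1 + 1 = 6
n0 → n1 → n6 → n5: 20 + 3 + 1 = 24
n0 → n4 → n1 → n6 → n5: 4 + 2 + 3 + 1 = 10
n0 → n6 → n5: 9 + 1 = 10
n0 → n1 → n4 → n6 → n5: 20 + 2 + 1 + 1 = 24
Best route has total 6.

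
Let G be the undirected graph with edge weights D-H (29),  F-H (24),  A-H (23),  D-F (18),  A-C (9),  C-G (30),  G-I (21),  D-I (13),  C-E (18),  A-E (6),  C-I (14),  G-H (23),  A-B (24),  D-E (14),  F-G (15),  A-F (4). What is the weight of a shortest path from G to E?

Comparing a few candidate routes:
G - F - A - E: 15 + 4 + 6 = 25
G - F - A - C - E: 15 + 4 + 9 + 18 = 46
G - C - A - E: 30 + 9 + 6 = 45
G - F - D - E: 15 + 18 + 14 = 47
Shortest: 25.

25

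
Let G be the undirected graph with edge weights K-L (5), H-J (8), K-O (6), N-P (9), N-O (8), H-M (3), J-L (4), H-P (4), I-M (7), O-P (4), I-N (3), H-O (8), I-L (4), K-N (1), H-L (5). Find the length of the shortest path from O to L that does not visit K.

Checking several routes:
O → P → H → L: 4 + 4 + 5 = 13
O → N → I → L: 8 + 3 + 4 = 15
O → P → H → J → L: 4 + 4 + 8 + 4 = 20
O → H → L: 8 + 5 = 13
Shortest: 13.

13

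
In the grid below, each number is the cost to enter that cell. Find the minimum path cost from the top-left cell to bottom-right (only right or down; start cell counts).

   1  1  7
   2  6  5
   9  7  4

17

One optimal route is (0,0) -> (0,1) -> (1,1) -> (1,2) -> (2,2).
Its cost is 1 + 1 + 6 + 5 + 4 = 17.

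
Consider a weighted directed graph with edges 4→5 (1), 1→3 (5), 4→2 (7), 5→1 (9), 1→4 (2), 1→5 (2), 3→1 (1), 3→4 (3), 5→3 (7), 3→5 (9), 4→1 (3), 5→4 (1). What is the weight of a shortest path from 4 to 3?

Routes from 4 to 3:
4→5→3: 1 + 7 = 8
4→5→1→3: 1 + 9 + 5 = 15
4→1→3: 3 + 5 = 8
4→1→5→3: 3 + 2 + 7 = 12
The minimum is 8.

8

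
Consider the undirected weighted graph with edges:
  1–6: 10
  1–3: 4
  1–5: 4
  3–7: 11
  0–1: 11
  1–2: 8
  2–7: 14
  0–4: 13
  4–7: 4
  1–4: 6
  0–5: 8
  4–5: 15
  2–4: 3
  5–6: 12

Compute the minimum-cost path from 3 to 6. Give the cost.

14

Comparing a few candidate routes:
3-1-5-6: 4 + 4 + 12 = 20
3-7-4-1-6: 11 + 4 + 6 + 10 = 31
3-1-0-5-6: 4 + 11 + 8 + 12 = 35
3-1-6: 4 + 10 = 14
3-7-4-1-5-6: 11 + 4 + 6 + 4 + 12 = 37
3-7-4-2-1-6: 11 + 4 + 3 + 8 + 10 = 36
Shortest: 14.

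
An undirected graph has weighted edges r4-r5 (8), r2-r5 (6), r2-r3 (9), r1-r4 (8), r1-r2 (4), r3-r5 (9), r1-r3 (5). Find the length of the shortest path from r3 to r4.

13

Comparing a few candidate routes:
r3 - r1 - r2 - r5 - r4: 5 + 4 + 6 + 8 = 23
r3 - r5 - r4: 9 + 8 = 17
r3 - r2 - r1 - r4: 9 + 4 + 8 = 21
r3 - r1 - r4: 5 + 8 = 13
r3 - r2 - r5 - r4: 9 + 6 + 8 = 23
The minimum is 13.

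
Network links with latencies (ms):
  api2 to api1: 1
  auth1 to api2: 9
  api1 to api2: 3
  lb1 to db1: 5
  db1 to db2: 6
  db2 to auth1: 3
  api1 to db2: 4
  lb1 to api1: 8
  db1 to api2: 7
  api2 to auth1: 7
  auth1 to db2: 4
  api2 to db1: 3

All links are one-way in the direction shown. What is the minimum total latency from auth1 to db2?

4

Paths from auth1 to db2:
auth1 - api2 - api1 - db2: 9 + 1 + 4 = 14
auth1 - db2: 4
auth1 - api2 - db1 - db2: 9 + 3 + 6 = 18
Best route has total 4 ms.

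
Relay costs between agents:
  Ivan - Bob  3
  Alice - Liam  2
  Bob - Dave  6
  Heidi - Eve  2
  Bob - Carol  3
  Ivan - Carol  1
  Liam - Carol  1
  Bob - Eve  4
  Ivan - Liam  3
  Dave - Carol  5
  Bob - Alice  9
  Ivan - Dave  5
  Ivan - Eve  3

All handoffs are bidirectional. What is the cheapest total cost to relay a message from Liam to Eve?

5

Checking several routes:
Liam → Ivan → Eve: 3 + 3 = 6
Liam → Carol → Ivan → Bob → Eve: 1 + 1 + 3 + 4 = 9
Liam → Carol → Ivan → Eve: 1 + 1 + 3 = 5
Liam → Carol → Bob → Eve: 1 + 3 + 4 = 8
Liam → Carol → Bob → Ivan → Eve: 1 + 3 + 3 + 3 = 10
Liam → Ivan → Bob → Eve: 3 + 3 + 4 = 10
Shortest: 5.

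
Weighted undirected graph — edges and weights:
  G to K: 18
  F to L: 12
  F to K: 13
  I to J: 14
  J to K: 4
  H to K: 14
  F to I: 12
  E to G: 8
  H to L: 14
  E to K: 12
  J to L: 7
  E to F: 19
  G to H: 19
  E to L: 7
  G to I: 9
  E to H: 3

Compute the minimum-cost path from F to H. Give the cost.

Some routes from F to H:
F → L → H: 12 + 14 = 26
F → K → H: 13 + 14 = 27
F → K → E → H: 13 + 12 + 3 = 28
F → E → H: 19 + 3 = 22
F → L → E → H: 12 + 7 + 3 = 22
Best route has total 22.

22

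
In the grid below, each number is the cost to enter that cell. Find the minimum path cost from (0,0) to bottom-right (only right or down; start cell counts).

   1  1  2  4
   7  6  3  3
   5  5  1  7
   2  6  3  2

13

Take r0c0→r0c1→r0c2→r1c2→r2c2→r3c2→r3c3 for a total of 1 + 1 + 2 + 3 + 1 + 3 + 2 = 13.
For comparison, the top-then-right route costs 20.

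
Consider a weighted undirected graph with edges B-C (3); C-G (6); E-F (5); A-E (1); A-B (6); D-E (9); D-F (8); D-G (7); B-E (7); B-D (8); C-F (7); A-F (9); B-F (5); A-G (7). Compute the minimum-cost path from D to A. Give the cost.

10

Checking several routes:
D - G - A: 7 + 7 = 14
D - E - A: 9 + 1 = 10
D - B - A: 8 + 6 = 14
Shortest: 10.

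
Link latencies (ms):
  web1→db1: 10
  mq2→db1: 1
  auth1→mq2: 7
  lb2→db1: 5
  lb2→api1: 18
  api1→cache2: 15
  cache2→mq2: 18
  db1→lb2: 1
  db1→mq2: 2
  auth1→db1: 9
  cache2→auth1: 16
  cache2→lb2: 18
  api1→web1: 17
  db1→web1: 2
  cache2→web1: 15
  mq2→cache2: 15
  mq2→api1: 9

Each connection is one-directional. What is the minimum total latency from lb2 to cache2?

Candidate routes:
lb2 → db1 → mq2 → cache2: 5 + 2 + 15 = 22
lb2 → api1 → cache2: 18 + 15 = 33
lb2 → api1 → web1 → db1 → mq2 → cache2: 18 + 17 + 10 + 2 + 15 = 62
lb2 → db1 → mq2 → api1 → cache2: 5 + 2 + 9 + 15 = 31
The minimum is 22 ms.

22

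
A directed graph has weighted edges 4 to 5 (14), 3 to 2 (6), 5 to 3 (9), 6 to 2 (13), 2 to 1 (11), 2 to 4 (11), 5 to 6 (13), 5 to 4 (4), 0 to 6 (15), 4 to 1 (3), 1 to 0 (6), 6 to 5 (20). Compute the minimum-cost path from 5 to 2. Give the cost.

Paths from 5 to 2:
5→4→1→0→6→2: 4 + 3 + 6 + 15 + 13 = 41
5→3→2: 9 + 6 = 15
5→6→2: 13 + 13 = 26
Shortest: 15.

15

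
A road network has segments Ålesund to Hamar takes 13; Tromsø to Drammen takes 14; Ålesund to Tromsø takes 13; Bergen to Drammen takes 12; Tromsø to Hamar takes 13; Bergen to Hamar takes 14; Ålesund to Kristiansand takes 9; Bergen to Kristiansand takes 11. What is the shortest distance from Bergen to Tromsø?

26

A few of the Bergen→Tromsø routes:
Bergen → Drammen → Tromsø: 12 + 14 = 26
Bergen → Kristiansand → Ålesund → Tromsø: 11 + 9 + 13 = 33
Bergen → Hamar → Ålesund → Tromsø: 14 + 13 + 13 = 40
Bergen → Hamar → Tromsø: 14 + 13 = 27
Shortest: 26.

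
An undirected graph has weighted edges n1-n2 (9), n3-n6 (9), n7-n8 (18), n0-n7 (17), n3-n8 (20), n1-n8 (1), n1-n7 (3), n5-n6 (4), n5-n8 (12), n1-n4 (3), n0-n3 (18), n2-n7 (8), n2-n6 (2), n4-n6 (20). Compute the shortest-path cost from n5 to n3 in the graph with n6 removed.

Checking several routes:
n5 -> n8 -> n3: 12 + 20 = 32
n5 -> n8 -> n1 -> n7 -> n0 -> n3: 12 + 1 + 3 + 17 + 18 = 51
n5 -> n8 -> n7 -> n0 -> n3: 12 + 18 + 17 + 18 = 65
Best route has total 32.

32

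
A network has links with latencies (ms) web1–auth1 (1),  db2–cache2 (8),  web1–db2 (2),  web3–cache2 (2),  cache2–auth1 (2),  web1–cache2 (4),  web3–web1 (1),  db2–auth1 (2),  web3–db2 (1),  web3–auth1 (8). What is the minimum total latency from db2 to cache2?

Some routes from db2 to cache2:
db2-web3-web1-auth1-cache2: 1 + 1 + 1 + 2 = 5
db2-web3-cache2: 1 + 2 = 3
db2-auth1-cache2: 2 + 2 = 4
db2-web1-web3-cache2: 2 + 1 + 2 = 5
Shortest: 3 ms.

3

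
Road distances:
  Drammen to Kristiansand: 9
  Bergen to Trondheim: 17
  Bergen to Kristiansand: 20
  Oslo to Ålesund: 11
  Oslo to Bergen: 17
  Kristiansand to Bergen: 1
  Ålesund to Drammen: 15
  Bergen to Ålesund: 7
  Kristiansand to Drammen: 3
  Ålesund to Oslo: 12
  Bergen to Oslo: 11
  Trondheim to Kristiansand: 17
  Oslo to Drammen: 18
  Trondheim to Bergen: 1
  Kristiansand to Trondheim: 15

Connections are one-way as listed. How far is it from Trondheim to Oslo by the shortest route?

Candidate routes:
Trondheim -> Bergen -> Ålesund -> Oslo: 1 + 7 + 12 = 20
Trondheim -> Bergen -> Oslo: 1 + 11 = 12
Trondheim -> Kristiansand -> Bergen -> Oslo: 17 + 1 + 11 = 29
Trondheim -> Kristiansand -> Bergen -> Ålesund -> Oslo: 17 + 1 + 7 + 12 = 37
Shortest: 12.

12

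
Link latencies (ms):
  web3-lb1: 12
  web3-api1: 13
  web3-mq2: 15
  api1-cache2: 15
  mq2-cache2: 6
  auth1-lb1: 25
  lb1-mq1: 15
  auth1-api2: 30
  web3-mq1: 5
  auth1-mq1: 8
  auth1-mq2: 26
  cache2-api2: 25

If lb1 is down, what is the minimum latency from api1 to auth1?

Some routes from api1 to auth1 avoiding lb1:
api1-cache2-mq2-auth1: 15 + 6 + 26 = 47
api1-web3-mq1-auth1: 13 + 5 + 8 = 26
api1-cache2-mq2-web3-mq1-auth1: 15 + 6 + 15 + 5 + 8 = 49
api1-web3-mq2-auth1: 13 + 15 + 26 = 54
Shortest: 26 ms.

26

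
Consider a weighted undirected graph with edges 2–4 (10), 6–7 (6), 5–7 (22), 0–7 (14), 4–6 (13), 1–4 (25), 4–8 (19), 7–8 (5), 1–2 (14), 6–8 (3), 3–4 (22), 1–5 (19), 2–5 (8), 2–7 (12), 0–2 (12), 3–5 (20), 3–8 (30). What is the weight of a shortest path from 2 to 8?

17

Some routes from 2 to 8:
2 → 4 → 6 → 8: 10 + 13 + 3 = 26
2 → 7 → 8: 12 + 5 = 17
2 → 7 → 6 → 8: 12 + 6 + 3 = 21
2 → 4 → 8: 10 + 19 = 29
The minimum is 17.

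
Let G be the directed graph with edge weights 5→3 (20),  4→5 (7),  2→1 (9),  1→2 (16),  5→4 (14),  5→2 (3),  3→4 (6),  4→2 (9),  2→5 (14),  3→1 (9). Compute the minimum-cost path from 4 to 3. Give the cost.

27

Candidate routes:
4 -> 5 -> 3: 7 + 20 = 27
4 -> 2 -> 5 -> 3: 9 + 14 + 20 = 43
The minimum is 27.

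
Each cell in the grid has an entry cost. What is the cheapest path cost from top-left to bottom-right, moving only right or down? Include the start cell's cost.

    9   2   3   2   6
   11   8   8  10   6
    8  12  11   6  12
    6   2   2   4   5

Path (0,0) (0,1) (0,2) (0,3) (1,3) (2,3) (3,3) (3,4): 9 + 2 + 3 + 2 + 10 + 6 + 4 + 5 = 41.

41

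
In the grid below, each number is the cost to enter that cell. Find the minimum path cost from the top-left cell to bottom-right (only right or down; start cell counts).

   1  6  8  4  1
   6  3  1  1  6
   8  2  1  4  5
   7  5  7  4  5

One optimal route is [0,0]→[0,1]→[1,1]→[1,2]→[1,3]→[2,3]→[3,3]→[3,4].
Its cost is 1 + 6 + 3 + 1 + 1 + 4 + 4 + 5 = 25.
For comparison, the top-then-right route costs 36.

25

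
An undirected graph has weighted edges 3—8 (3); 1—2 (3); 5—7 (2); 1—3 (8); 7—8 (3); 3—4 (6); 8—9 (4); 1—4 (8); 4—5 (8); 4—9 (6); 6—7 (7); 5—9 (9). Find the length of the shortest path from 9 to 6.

14

Some routes from 9 to 6:
9→5→7→6: 9 + 2 + 7 = 18
9→8→7→6: 4 + 3 + 7 = 14
9→4→5→7→6: 6 + 8 + 2 + 7 = 23
Shortest: 14.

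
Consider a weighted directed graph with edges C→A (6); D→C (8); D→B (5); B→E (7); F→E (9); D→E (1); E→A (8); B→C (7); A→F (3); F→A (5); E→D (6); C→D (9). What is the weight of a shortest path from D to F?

Candidate routes:
D → B → E → A → F: 5 + 7 + 8 + 3 = 23
D → E → A → F: 1 + 8 + 3 = 12
D → B → C → A → F: 5 + 7 + 6 + 3 = 21
D → C → A → F: 8 + 6 + 3 = 17
Shortest: 12.

12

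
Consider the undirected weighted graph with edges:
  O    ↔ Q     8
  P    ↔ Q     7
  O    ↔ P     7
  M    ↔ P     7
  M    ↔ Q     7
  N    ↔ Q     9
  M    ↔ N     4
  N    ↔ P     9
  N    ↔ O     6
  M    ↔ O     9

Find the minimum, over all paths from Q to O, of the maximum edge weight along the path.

Comparing a few candidate routes:
Q→P→O: max(7, 7) = 7
Q→M→N→O: max(7, 4, 6) = 7
Q→M→P→O: max(7, 7, 7) = 7
Best route has worst link 7.

7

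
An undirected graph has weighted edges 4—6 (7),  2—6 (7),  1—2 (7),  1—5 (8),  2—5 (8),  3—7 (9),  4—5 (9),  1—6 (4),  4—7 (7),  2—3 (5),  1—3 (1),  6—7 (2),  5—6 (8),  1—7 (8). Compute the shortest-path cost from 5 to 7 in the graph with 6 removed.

16

A few of the 5→7 routes:
5 - 1 - 7: 8 + 8 = 16
5 - 2 - 3 - 1 - 7: 8 + 5 + 1 + 8 = 22
5 - 1 - 3 - 7: 8 + 1 + 9 = 18
5 - 4 - 7: 9 + 7 = 16
Best route has total 16.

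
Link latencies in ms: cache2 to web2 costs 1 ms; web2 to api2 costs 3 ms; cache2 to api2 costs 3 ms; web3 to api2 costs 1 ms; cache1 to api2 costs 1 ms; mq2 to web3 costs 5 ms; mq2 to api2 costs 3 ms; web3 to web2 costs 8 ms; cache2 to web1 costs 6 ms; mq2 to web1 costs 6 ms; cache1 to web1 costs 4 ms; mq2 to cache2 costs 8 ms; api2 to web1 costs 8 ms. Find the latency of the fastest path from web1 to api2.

Checking several routes:
web1 → api2: 8
web1 → cache1 → api2: 4 + 1 = 5
web1 → cache2 → api2: 6 + 3 = 9
Shortest: 5 ms.

5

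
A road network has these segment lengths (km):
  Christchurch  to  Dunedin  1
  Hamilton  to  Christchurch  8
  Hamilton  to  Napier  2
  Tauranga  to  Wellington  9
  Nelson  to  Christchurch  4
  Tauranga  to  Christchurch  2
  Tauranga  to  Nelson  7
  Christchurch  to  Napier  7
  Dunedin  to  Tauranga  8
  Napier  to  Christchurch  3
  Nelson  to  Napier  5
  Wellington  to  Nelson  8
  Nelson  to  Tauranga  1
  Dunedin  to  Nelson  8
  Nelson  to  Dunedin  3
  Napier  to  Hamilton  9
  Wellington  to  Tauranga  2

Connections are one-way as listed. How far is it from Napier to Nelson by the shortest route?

12

A few of the Napier→Nelson routes:
Napier → Hamilton → Christchurch → Dunedin → Nelson: 9 + 8 + 1 + 8 = 26
Napier → Christchurch → Dunedin → Nelson: 3 + 1 + 8 = 12
Napier → Christchurch → Dunedin → Tauranga → Nelson: 3 + 1 + 8 + 7 = 19
Shortest: 12 km.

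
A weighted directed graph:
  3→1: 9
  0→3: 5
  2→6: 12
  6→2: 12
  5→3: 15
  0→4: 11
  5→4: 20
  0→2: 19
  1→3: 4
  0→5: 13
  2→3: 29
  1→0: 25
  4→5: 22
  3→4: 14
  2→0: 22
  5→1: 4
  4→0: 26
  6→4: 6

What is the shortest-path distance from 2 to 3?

Some routes from 2 to 3:
2 - 6 - 4 - 5 - 1 - 3: 12 + 6 + 22 + 4 + 4 = 48
2 - 6 - 4 - 0 - 3: 12 + 6 + 26 + 5 = 49
2 - 3: 29
2 - 0 - 5 - 1 - 3: 22 + 13 + 4 + 4 = 43
2 - 0 - 3: 22 + 5 = 27
The minimum is 27.

27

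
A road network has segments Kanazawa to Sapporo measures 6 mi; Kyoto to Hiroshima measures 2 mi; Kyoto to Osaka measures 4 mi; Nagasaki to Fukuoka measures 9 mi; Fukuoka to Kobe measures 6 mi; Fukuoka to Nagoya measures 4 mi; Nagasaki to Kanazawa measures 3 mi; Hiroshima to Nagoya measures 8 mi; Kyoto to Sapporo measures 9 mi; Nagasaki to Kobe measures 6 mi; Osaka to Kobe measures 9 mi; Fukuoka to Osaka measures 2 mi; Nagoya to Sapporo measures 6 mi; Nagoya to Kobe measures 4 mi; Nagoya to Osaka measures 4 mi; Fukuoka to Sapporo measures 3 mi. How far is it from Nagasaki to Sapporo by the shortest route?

9

Checking several routes:
Nagasaki - Kobe - Fukuoka - Sapporo: 6 + 6 + 3 = 15
Nagasaki - Kobe - Nagoya - Fukuoka - Sapporo: 6 + 4 + 4 + 3 = 17
Nagasaki - Kobe - Nagoya - Osaka - Fukuoka - Sapporo: 6 + 4 + 4 + 2 + 3 = 19
Nagasaki - Kobe - Nagoya - Sapporo: 6 + 4 + 6 = 16
Nagasaki - Kanazawa - Sapporo: 3 + 6 = 9
Nagasaki - Fukuoka - Sapporo: 9 + 3 = 12
The minimum is 9 mi.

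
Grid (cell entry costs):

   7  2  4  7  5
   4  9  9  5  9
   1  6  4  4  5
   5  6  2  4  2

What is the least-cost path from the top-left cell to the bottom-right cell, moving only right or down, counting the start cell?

30

Cheapest: [0,0] [1,0] [2,0] [2,1] [2,2] [3,2] [3,3] [3,4]
  7 + 4 + 1 + 6 + 4 + 2 + 4 + 2 = 30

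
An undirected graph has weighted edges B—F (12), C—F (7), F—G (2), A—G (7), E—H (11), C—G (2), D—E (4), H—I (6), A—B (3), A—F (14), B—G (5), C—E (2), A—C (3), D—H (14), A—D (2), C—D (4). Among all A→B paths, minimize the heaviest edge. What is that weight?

A few of the A→B routes:
A-G-B: max(7, 5) = 7
A-C-G-B: max(3, 2, 5) = 5
A-D-E-C-G-B: max(2, 4, 2, 2, 5) = 5
A-C-F-G-B: max(3, 7, 2, 5) = 7
A-D-C-G-B: max(2, 4, 2, 5) = 5
A-B: max(3) = 3
Smallest bottleneck: 3.

3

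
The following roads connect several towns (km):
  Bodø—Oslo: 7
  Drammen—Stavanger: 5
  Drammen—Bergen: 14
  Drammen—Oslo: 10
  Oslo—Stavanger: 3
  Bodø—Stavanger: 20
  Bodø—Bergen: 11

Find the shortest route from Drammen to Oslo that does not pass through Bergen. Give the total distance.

Candidate routes:
Drammen→Oslo: 10
Drammen→Stavanger→Bodø→Oslo: 5 + 20 + 7 = 32
Drammen→Stavanger→Oslo: 5 + 3 = 8
The minimum is 8 km.

8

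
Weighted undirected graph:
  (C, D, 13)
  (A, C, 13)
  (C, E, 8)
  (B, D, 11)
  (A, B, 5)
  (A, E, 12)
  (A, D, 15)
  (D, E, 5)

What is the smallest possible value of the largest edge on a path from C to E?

8

A few of the C→E routes:
C - E: max(8) = 8
C - D - E: max(13, 5) = 13
C - D - B - A - E: max(13, 11, 5, 12) = 13
C - A - E: max(13, 12) = 13
Best route has worst link 8.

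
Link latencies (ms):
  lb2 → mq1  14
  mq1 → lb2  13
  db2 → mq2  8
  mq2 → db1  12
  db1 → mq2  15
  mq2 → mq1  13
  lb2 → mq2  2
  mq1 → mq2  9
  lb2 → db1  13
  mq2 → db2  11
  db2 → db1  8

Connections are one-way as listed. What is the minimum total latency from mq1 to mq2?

Candidate routes:
mq1 → mq2: 9
mq1 → lb2 → db1 → mq2: 13 + 13 + 15 = 41
mq1 → lb2 → mq2: 13 + 2 = 15
Shortest: 9 ms.

9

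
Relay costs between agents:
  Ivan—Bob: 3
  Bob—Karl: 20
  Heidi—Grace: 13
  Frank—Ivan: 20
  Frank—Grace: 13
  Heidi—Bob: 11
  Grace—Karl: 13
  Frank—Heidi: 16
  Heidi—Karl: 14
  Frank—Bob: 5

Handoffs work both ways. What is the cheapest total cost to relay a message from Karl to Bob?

Checking several routes:
Karl-Heidi-Bob: 14 + 11 = 25
Karl-Grace-Frank-Bob: 13 + 13 + 5 = 31
Karl-Bob: 20
Karl-Heidi-Frank-Bob: 14 + 16 + 5 = 35
Karl-Grace-Heidi-Bob: 13 + 13 + 11 = 37
Shortest: 20.

20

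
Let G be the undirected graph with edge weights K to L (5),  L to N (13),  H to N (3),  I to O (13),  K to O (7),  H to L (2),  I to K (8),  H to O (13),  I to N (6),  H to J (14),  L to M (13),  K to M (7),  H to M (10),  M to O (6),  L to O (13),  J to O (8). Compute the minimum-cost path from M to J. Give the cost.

14

Comparing a few candidate routes:
M -> O -> J: 6 + 8 = 14
M -> H -> J: 10 + 14 = 24
M -> L -> H -> J: 13 + 2 + 14 = 29
M -> K -> O -> J: 7 + 7 + 8 = 22
M -> K -> L -> H -> J: 7 + 5 + 2 + 14 = 28
M -> H -> O -> J: 10 + 13 + 8 = 31
The minimum is 14.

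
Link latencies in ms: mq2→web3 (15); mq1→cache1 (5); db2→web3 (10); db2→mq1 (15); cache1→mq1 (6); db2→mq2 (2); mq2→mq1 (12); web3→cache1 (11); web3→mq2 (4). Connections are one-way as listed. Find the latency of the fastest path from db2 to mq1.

14

Paths from db2 to mq1:
db2 - mq2 - web3 - cache1 - mq1: 2 + 15 + 11 + 6 = 34
db2 - web3 - mq2 - mq1: 10 + 4 + 12 = 26
db2 - mq1: 15
db2 - mq2 - mq1: 2 + 12 = 14
db2 - web3 - cache1 - mq1: 10 + 11 + 6 = 27
Best route has total 14 ms.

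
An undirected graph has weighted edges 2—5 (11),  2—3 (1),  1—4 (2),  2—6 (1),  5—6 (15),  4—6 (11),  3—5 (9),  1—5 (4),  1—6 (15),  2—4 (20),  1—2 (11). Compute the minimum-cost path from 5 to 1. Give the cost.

Checking several routes:
5→3→2→1: 9 + 1 + 11 = 21
5→2→1: 11 + 11 = 22
5→1: 4
5→3→2→6→4→1: 9 + 1 + 1 + 11 + 2 = 24
Shortest: 4.

4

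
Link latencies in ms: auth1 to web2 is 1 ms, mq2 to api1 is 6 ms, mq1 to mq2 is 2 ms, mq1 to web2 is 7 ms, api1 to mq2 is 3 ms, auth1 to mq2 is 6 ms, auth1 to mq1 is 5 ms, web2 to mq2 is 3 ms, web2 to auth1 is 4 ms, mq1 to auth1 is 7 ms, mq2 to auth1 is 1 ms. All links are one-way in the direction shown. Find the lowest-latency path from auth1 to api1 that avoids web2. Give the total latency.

12

Paths from auth1 to api1 avoiding web2:
auth1-mq1-mq2-api1: 5 + 2 + 6 = 13
auth1-mq2-api1: 6 + 6 = 12
Shortest: 12 ms.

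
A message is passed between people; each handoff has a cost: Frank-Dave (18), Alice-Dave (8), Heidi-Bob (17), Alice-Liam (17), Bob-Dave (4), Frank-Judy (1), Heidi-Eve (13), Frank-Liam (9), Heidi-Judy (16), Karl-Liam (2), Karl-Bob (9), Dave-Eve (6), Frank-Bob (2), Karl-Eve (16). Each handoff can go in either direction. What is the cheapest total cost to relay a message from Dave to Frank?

6

Comparing a few candidate routes:
Dave -> Bob -> Karl -> Liam -> Frank: 4 + 9 + 2 + 9 = 24
Dave -> Eve -> Karl -> Liam -> Frank: 6 + 16 + 2 + 9 = 33
Dave -> Alice -> Liam -> Frank: 8 + 17 + 9 = 34
Dave -> Frank: 18
Dave -> Eve -> Karl -> Bob -> Frank: 6 + 16 + 9 + 2 = 33
Dave -> Bob -> Frank: 4 + 2 = 6
Shortest: 6.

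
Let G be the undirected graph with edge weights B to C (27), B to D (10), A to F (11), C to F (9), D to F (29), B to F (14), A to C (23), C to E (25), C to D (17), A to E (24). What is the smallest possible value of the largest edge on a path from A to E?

Comparing a few candidate routes:
A → E: max(24) = 24
A → C → E: max(23, 25) = 25
A → F → B → C → E: max(11, 14, 27, 25) = 27
A → F → B → D → C → E: max(11, 14, 10, 17, 25) = 25
A → F → C → E: max(11, 9, 25) = 25
A → F → D → C → E: max(11, 29, 17, 25) = 29
The minimum achievable maximum is 24.

24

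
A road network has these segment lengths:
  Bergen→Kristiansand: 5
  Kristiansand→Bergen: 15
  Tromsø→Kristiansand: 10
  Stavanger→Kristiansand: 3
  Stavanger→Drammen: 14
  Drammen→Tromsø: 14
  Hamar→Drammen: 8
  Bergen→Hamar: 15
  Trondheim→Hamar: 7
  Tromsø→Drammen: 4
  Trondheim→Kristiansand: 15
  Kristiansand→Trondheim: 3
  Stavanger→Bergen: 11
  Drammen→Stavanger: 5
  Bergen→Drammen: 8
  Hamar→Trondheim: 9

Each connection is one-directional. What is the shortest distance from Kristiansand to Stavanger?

23

Routes from Kristiansand to Stavanger:
Kristiansand-Bergen-Drammen-Stavanger: 15 + 8 + 5 = 28
Kristiansand-Bergen-Hamar-Drammen-Stavanger: 15 + 15 + 8 + 5 = 43
Kristiansand-Trondheim-Hamar-Drammen-Stavanger: 3 + 7 + 8 + 5 = 23
The minimum is 23.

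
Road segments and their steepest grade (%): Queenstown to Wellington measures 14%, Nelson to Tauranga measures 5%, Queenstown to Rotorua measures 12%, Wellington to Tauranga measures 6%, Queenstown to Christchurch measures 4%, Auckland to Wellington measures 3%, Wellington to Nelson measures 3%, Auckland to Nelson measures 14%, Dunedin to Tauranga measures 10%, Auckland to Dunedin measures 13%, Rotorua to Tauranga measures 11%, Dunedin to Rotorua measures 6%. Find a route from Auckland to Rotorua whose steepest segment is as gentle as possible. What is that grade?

10

A few of the Auckland→Rotorua routes:
Auckland → Wellington → Nelson → Tauranga → Dunedin → Rotorua: max(3, 3, 5, 10, 6) = 10
Auckland → Wellington → Tauranga → Dunedin → Rotorua: max(3, 6, 10, 6) = 10
Auckland → Dunedin → Rotorua: max(13, 6) = 13
Auckland → Wellington → Tauranga → Rotorua: max(3, 6, 11) = 11
Auckland → Wellington → Nelson → Tauranga → Rotorua: max(3, 3, 5, 11) = 11
The minimum achievable maximum is 10%.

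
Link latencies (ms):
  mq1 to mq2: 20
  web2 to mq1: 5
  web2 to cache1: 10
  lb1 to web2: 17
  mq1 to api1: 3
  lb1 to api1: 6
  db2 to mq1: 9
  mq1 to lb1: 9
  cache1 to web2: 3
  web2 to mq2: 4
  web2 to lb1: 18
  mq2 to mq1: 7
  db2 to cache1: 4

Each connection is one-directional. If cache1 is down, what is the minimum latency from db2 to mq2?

Paths from db2 to mq2 avoiding cache1:
db2 -> mq1 -> lb1 -> web2 -> mq2: 9 + 9 + 17 + 4 = 39
db2 -> mq1 -> mq2: 9 + 20 = 29
Best route has total 29 ms.

29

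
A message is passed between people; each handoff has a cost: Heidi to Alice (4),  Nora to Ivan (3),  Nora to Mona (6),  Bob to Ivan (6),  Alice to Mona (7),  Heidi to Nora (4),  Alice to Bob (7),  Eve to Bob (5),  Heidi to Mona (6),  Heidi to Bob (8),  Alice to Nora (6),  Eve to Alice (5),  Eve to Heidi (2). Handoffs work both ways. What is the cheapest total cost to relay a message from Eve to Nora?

Checking several routes:
Eve -> Alice -> Heidi -> Nora: 5 + 4 + 4 = 13
Eve -> Heidi -> Nora: 2 + 4 = 6
Eve -> Alice -> Nora: 5 + 6 = 11
Eve -> Heidi -> Mona -> Nora: 2 + 6 + 6 = 14
Eve -> Heidi -> Alice -> Nora: 2 + 4 + 6 = 12
Eve -> Bob -> Ivan -> Nora: 5 + 6 + 3 = 14
The minimum is 6.

6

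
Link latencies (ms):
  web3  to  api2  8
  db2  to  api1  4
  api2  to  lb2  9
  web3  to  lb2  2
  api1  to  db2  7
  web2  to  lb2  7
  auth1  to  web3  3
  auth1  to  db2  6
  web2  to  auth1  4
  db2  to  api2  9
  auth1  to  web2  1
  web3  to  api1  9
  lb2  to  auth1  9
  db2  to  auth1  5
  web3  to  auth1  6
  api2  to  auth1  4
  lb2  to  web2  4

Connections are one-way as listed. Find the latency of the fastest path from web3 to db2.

12

Checking several routes:
web3 -> api2 -> lb2 -> web2 -> auth1 -> db2: 8 + 9 + 4 + 4 + 6 = 31
web3 -> lb2 -> web2 -> auth1 -> db2: 2 + 4 + 4 + 6 = 16
web3 -> lb2 -> auth1 -> db2: 2 + 9 + 6 = 17
web3 -> auth1 -> db2: 6 + 6 = 12
web3 -> api1 -> db2: 9 + 7 = 16
web3 -> api2 -> auth1 -> db2: 8 + 4 + 6 = 18
Shortest: 12 ms.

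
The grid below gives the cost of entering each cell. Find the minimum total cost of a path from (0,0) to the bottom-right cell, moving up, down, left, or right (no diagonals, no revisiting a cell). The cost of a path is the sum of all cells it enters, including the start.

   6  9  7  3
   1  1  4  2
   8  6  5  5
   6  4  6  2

21

One optimal route is (0,0) → (1,0) → (1,1) → (1,2) → (1,3) → (2,3) → (3,3).
Its cost is 6 + 1 + 1 + 4 + 2 + 5 + 2 = 21.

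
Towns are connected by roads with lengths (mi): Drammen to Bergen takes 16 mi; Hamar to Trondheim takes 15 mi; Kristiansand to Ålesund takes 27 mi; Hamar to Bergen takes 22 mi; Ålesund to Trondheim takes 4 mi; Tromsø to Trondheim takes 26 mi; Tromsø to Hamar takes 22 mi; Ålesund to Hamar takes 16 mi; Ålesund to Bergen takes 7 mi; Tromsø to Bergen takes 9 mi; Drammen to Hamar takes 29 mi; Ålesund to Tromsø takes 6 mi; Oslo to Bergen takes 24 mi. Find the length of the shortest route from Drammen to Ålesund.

23

Comparing a few candidate routes:
Drammen→Bergen→Tromsø→Ålesund: 16 + 9 + 6 = 31
Drammen→Hamar→Ålesund: 29 + 16 = 45
Drammen→Bergen→Ålesund: 16 + 7 = 23
Drammen→Hamar→Trondheim→Ålesund: 29 + 15 + 4 = 48
Best route has total 23 mi.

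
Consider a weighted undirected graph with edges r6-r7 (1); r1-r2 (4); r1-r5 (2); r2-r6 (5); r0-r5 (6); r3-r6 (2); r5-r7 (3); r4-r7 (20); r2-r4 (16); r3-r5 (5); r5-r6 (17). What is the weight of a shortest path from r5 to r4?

Comparing a few candidate routes:
r5 - r7 - r4: 3 + 20 = 23
r5 - r1 - r2 - r4: 2 + 4 + 16 = 22
r5 - r7 - r6 - r2 - r4: 3 + 1 + 5 + 16 = 25
Shortest: 22.

22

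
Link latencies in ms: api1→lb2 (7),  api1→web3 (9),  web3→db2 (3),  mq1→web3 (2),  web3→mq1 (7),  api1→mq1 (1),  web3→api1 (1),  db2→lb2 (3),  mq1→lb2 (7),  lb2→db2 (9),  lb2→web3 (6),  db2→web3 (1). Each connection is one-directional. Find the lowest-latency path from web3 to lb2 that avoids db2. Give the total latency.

Routes from web3 to lb2 avoiding db2:
web3 → api1 → lb2: 1 + 7 = 8
web3 → mq1 → lb2: 7 + 7 = 14
web3 → api1 → mq1 → lb2: 1 + 1 + 7 = 9
The minimum is 8 ms.

8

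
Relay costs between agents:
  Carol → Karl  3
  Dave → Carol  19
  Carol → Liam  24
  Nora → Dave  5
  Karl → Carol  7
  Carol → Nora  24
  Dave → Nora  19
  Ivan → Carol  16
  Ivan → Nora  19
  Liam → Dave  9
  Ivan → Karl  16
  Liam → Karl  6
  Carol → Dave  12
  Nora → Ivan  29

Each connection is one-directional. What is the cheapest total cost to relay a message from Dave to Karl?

Checking several routes:
Dave -> Carol -> Karl: 19 + 3 = 22
Dave -> Carol -> Liam -> Karl: 19 + 24 + 6 = 49
Dave -> Nora -> Ivan -> Karl: 19 + 29 + 16 = 64
Shortest: 22.

22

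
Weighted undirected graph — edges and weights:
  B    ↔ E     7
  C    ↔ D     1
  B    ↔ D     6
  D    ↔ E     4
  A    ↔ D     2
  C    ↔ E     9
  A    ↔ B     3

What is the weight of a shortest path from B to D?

5

Routes from B to D:
B → A → D: 3 + 2 = 5
B → E → D: 7 + 4 = 11
B → D: 6
B → E → C → D: 7 + 9 + 1 = 17
The minimum is 5.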